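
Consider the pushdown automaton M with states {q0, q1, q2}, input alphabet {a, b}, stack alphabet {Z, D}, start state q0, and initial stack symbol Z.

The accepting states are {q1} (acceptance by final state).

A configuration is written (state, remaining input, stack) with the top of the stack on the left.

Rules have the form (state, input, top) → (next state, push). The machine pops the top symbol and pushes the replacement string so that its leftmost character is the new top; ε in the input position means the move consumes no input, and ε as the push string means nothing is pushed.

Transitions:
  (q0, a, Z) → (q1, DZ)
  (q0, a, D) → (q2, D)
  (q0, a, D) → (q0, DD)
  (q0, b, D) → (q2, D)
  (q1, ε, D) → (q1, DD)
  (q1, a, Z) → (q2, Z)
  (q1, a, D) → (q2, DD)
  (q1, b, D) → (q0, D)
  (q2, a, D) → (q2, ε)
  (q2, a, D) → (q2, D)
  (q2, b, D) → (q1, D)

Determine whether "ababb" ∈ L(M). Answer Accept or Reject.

Accept

One accepting computation: (q0, ababb, Z) ⊢ (q1, babb, DZ) ⊢ (q0, abb, DZ) ⊢ (q0, bb, DDZ) ⊢ (q2, b, DDZ) ⊢ (q1, ε, DDZ)
All input consumed and state q1 ∈ F.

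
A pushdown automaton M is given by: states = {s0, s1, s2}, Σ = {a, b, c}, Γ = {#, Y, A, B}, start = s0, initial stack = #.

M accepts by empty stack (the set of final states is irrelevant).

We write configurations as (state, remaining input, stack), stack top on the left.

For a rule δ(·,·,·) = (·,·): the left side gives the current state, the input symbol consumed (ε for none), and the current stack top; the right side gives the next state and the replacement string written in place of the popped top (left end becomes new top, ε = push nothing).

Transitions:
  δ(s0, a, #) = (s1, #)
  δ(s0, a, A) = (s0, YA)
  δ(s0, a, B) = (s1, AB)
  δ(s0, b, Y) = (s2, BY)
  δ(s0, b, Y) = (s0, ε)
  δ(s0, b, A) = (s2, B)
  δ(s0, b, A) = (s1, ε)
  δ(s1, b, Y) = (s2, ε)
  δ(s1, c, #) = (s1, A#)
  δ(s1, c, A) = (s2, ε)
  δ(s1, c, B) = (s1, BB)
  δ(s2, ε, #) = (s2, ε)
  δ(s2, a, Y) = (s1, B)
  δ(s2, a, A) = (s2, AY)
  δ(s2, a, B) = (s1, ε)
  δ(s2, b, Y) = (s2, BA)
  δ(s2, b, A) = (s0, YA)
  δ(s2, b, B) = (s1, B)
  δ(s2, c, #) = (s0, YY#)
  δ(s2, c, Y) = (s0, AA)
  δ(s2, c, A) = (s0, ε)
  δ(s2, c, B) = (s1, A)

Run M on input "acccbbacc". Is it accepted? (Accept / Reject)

Accept

One accepting computation: (s0, acccbbacc, #) ⊢ (s1, cccbbacc, #) ⊢ (s1, ccbbacc, A#) ⊢ (s2, cbbacc, #) ⊢ (s0, bbacc, YY#) ⊢ (s0, bacc, Y#) ⊢ (s0, acc, #) ⊢ (s1, cc, #) ⊢ (s1, c, A#) ⊢ (s2, ε, #) ⊢ (s2, ε, ε)
All input consumed and the stack is empty.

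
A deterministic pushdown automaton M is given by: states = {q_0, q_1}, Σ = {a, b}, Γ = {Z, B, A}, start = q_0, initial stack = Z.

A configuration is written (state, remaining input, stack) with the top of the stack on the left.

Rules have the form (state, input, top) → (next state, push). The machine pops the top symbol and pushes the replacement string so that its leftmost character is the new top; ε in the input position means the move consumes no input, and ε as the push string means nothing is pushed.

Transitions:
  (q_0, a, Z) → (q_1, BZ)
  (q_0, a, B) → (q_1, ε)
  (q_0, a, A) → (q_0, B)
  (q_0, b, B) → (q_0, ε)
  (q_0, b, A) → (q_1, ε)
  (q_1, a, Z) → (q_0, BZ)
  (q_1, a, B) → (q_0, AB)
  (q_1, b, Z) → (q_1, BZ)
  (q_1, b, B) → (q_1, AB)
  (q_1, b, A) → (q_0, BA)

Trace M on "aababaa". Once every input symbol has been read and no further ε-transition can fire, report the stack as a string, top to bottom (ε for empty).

BBZ

(q_0, aababaa, Z) ⊢ (q_1, ababaa, BZ) ⊢ (q_0, babaa, ABZ) ⊢ (q_1, abaa, BZ) ⊢ (q_0, baa, ABZ) ⊢ (q_1, aa, BZ) ⊢ (q_0, a, ABZ) ⊢ (q_0, ε, BBZ)
All input consumed in state q_0 with stack BBZ.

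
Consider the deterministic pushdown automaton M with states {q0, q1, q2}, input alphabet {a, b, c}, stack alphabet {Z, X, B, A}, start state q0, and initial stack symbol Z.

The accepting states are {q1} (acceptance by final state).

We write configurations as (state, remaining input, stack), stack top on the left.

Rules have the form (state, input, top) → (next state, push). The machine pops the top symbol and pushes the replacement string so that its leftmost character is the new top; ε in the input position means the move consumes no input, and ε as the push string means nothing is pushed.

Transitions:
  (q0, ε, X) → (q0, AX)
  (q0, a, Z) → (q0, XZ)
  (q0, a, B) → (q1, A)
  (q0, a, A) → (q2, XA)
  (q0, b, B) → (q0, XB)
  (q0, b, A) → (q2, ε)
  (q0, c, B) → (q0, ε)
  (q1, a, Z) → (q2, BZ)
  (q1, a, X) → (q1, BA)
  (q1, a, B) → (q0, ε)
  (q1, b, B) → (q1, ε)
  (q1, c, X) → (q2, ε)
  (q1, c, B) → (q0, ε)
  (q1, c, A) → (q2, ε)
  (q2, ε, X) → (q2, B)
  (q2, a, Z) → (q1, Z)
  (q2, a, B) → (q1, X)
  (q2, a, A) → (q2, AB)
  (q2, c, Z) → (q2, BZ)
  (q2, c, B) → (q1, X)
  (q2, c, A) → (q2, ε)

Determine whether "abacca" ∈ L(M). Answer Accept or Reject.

(q0, abacca, Z)
  read a, top Z: go to q0, push XZ → (q0, bacca, XZ)
  ε-move, top X: go to q0, push AX → (q0, bacca, AXZ)
  read b, top A: go to q2, push ε → (q2, acca, XZ)
  ε-move, top X: go to q2, push B → (q2, acca, BZ)
  read a, top B: go to q1, push X → (q1, cca, XZ)
  read c, top X: go to q2, push ε → (q2, ca, Z)
  read c, top Z: go to q2, push BZ → (q2, a, BZ)
  read a, top B: go to q1, push X → (q1, ε, XZ)
All input consumed; state q1 ∈ F.

Accept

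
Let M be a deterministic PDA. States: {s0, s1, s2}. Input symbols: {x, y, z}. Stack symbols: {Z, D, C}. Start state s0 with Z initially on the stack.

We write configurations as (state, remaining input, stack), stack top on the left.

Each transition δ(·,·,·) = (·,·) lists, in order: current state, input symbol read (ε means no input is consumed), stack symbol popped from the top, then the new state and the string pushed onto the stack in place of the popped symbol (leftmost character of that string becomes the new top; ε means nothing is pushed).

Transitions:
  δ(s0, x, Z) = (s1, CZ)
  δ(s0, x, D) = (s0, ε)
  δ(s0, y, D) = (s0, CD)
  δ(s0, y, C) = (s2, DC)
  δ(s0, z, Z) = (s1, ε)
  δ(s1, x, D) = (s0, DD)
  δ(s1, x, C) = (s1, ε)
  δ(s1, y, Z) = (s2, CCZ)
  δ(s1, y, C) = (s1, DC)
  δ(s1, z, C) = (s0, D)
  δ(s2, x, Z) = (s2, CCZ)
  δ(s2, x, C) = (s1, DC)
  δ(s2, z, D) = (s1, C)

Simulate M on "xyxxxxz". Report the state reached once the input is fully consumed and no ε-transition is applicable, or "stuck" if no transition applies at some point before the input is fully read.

stuck

(s0, xyxxxxz, Z) ⊢ (s1, yxxxxz, CZ) ⊢ (s1, xxxxz, DCZ) ⊢ (s0, xxxz, DDCZ) ⊢ (s0, xxz, DCZ) ⊢ (s0, xz, CZ)
No transition for (s0, x, top C); M blocks with input xz remaining.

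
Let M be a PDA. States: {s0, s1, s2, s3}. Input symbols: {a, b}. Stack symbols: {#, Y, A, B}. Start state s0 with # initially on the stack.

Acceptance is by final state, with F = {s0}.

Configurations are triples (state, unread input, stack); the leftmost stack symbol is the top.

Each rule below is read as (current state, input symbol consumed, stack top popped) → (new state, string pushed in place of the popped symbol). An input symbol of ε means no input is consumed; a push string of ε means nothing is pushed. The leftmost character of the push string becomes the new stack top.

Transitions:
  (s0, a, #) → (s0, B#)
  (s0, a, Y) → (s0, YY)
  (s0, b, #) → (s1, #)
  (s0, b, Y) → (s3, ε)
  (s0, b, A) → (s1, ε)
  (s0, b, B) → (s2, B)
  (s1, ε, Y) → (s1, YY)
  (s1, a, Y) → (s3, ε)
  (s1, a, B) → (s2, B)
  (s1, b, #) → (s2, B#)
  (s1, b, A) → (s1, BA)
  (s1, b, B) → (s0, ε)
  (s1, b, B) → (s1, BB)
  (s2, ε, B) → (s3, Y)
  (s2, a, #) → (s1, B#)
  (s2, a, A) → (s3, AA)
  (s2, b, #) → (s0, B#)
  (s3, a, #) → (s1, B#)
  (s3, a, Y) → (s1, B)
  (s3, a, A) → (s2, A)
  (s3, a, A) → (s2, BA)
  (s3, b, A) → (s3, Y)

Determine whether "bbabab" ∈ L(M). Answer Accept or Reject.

No computation consumes all input and reaches a final state.

Reject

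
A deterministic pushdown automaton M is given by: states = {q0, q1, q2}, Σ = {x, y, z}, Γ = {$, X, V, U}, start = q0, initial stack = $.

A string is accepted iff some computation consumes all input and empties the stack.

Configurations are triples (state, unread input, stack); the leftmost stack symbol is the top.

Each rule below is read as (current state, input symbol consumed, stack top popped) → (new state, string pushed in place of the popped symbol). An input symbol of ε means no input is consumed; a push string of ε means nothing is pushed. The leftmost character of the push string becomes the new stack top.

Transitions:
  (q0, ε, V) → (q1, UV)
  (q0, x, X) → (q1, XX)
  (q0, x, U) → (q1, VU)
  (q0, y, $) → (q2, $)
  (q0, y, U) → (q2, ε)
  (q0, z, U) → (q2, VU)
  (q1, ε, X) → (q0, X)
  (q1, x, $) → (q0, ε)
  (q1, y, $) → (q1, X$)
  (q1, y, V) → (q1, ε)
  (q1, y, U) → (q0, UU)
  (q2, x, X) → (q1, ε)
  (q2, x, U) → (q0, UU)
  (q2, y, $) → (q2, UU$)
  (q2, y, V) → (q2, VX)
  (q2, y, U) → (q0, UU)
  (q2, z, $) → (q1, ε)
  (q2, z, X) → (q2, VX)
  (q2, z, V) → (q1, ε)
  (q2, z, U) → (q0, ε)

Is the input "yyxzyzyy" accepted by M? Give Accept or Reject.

(q0, yyxzyzyy, $) ⊢ (q2, yxzyzyy, $) ⊢ (q2, xzyzyy, UU$) ⊢ (q0, zyzyy, UUU$) ⊢ (q2, yzyy, VUUU$) ⊢ (q2, zyy, VXUUU$) ⊢ (q1, yy, XUUU$) ⊢ (q0, yy, XUUU$)
No transition applies at (q0, yy, XUUU$); input not fully consumed.

Reject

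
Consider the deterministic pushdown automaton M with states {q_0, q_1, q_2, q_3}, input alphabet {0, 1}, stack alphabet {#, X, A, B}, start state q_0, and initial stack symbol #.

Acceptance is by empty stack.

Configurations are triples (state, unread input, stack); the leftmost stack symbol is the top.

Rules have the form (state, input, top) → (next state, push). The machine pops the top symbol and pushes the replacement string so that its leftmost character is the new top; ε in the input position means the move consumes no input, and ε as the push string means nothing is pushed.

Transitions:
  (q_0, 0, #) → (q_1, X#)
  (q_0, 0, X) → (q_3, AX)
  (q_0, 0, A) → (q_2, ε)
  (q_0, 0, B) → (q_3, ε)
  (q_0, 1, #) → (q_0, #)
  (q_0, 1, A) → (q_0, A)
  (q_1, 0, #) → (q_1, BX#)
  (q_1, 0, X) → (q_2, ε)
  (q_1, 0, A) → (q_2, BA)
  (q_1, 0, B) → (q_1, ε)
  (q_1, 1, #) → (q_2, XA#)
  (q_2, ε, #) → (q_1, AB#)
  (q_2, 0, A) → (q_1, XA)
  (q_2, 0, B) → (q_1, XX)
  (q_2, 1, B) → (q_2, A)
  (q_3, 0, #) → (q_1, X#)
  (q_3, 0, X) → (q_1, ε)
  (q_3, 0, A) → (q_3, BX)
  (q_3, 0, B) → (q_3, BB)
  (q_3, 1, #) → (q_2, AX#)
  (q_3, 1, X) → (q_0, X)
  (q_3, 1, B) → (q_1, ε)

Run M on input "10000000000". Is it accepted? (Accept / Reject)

Reject

(q_0, 10000000000, #)
  read 1, top #: go to q_0, push # → (q_0, 0000000000, #)
  read 0, top #: go to q_1, push X# → (q_1, 000000000, X#)
  read 0, top X: go to q_2, push ε → (q_2, 00000000, #)
  ε-move, top #: go to q_1, push AB# → (q_1, 00000000, AB#)
  read 0, top A: go to q_2, push BA → (q_2, 0000000, BAB#)
  read 0, top B: go to q_1, push XX → (q_1, 000000, XXAB#)
  read 0, top X: go to q_2, push ε → (q_2, 00000, XAB#)
No transition applies at (q_2, 00000, XAB#); input not fully consumed.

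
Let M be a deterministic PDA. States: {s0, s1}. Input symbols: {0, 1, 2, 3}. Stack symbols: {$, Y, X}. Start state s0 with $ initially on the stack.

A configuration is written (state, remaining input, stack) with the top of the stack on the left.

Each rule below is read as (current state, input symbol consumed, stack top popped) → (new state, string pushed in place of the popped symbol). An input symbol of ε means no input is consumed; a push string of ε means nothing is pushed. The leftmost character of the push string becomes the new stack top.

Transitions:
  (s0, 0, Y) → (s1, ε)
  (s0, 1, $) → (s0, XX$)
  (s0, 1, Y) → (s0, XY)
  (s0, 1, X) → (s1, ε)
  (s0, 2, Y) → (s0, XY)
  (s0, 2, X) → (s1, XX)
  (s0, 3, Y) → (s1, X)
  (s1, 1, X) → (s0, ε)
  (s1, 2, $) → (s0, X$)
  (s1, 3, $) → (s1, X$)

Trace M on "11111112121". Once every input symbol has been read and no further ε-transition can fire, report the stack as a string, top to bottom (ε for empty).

(s0, 11111112121, $)
  read 1, top $: go to s0, push XX$ → (s0, 1111112121, XX$)
  read 1, top X: go to s1, push ε → (s1, 111112121, X$)
  read 1, top X: go to s0, push ε → (s0, 11112121, $)
  read 1, top $: go to s0, push XX$ → (s0, 1112121, XX$)
  read 1, top X: go to s1, push ε → (s1, 112121, X$)
  read 1, top X: go to s0, push ε → (s0, 12121, $)
  read 1, top $: go to s0, push XX$ → (s0, 2121, XX$)
  read 2, top X: go to s1, push XX → (s1, 121, XXX$)
  read 1, top X: go to s0, push ε → (s0, 21, XX$)
  read 2, top X: go to s1, push XX → (s1, 1, XXX$)
  read 1, top X: go to s0, push ε → (s0, ε, XX$)
All input consumed in state s0 with stack XX$.

XX$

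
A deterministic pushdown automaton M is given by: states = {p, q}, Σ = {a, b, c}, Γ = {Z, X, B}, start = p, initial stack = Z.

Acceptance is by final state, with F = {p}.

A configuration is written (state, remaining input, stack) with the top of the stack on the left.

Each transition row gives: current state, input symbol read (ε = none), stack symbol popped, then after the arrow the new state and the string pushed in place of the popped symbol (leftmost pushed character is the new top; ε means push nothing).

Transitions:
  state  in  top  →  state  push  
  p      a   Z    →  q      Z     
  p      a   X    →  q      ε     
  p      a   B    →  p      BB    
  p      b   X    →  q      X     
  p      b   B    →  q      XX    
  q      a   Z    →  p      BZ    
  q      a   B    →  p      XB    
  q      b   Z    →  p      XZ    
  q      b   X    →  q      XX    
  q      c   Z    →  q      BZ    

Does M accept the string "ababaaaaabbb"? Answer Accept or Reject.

Reject

(p, ababaaaaabbb, Z)
  read a, top Z: go to q, push Z → (q, babaaaaabbb, Z)
  read b, top Z: go to p, push XZ → (p, abaaaaabbb, XZ)
  read a, top X: go to q, push ε → (q, baaaaabbb, Z)
  read b, top Z: go to p, push XZ → (p, aaaaabbb, XZ)
  read a, top X: go to q, push ε → (q, aaaabbb, Z)
  read a, top Z: go to p, push BZ → (p, aaabbb, BZ)
  read a, top B: go to p, push BB → (p, aabbb, BBZ)
  read a, top B: go to p, push BB → (p, abbb, BBBZ)
  read a, top B: go to p, push BB → (p, bbb, BBBBZ)
  read b, top B: go to q, push XX → (q, bb, XXBBBZ)
  read b, top X: go to q, push XX → (q, b, XXXBBBZ)
  read b, top X: go to q, push XX → (q, ε, XXXXBBBZ)
All input consumed; state q ∉ F and no further ε-move applies.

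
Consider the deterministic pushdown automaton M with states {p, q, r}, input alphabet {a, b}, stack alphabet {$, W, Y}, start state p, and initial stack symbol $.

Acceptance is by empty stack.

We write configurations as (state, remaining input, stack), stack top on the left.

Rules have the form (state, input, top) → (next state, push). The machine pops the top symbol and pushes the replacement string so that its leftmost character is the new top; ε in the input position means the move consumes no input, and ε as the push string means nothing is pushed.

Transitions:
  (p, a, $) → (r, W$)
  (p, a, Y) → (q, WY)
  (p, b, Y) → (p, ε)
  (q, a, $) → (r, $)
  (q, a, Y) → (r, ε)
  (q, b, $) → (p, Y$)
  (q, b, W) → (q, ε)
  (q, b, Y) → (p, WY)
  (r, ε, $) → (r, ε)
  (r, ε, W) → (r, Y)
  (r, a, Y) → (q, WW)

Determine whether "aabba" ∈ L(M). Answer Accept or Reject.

Accept

(p, aabba, $) ⊢ (r, abba, W$) ⊢ (r, abba, Y$) ⊢ (q, bba, WW$) ⊢ (q, ba, W$) ⊢ (q, a, $) ⊢ (r, ε, $) ⊢ (r, ε, ε)
All input consumed and the stack is empty.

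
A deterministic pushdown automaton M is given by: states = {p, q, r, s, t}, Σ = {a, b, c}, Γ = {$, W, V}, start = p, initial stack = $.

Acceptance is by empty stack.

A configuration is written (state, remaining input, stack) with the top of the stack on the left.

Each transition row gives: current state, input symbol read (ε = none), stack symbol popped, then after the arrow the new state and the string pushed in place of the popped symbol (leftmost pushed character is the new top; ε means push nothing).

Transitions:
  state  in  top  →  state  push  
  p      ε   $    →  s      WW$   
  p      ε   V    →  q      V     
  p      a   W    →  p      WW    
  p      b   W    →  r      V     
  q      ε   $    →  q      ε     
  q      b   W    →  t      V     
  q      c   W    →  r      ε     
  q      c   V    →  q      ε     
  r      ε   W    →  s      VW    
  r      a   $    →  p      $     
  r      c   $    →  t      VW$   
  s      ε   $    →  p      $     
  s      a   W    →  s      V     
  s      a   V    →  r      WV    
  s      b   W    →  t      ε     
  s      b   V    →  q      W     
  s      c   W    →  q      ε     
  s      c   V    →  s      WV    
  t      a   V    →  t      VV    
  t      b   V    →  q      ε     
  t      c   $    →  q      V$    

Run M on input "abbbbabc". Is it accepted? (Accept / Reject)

(p, abbbbabc, $)
  ε-move, top $: go to s, push WW$ → (s, abbbbabc, WW$)
  read a, top W: go to s, push V → (s, bbbbabc, VW$)
  read b, top V: go to q, push W → (q, bbbabc, WW$)
  read b, top W: go to t, push V → (t, bbabc, VW$)
  read b, top V: go to q, push ε → (q, babc, W$)
  read b, top W: go to t, push V → (t, abc, V$)
  read a, top V: go to t, push VV → (t, bc, VV$)
  read b, top V: go to q, push ε → (q, c, V$)
  read c, top V: go to q, push ε → (q, ε, $)
  ε-move, top $: go to q, push ε → (q, ε, ε)
All input consumed and the stack is empty.

Accept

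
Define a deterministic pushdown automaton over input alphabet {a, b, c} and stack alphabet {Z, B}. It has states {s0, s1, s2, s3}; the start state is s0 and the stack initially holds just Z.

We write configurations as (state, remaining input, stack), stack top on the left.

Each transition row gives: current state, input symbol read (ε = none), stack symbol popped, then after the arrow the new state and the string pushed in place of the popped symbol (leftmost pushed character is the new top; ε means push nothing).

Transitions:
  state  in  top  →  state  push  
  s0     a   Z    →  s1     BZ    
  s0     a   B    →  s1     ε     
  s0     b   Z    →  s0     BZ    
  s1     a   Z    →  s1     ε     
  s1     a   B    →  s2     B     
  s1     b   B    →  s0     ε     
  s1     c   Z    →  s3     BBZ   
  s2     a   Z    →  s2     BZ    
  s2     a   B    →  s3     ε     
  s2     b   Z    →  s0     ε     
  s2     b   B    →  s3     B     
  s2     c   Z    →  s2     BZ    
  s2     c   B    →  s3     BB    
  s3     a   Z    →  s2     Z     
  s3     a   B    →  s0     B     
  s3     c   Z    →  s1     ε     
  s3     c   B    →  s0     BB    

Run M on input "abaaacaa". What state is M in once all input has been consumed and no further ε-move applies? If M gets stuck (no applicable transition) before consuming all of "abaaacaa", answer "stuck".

(s0, abaaacaa, Z) ⊢ (s1, baaacaa, BZ) ⊢ (s0, aaacaa, Z) ⊢ (s1, aacaa, BZ) ⊢ (s2, acaa, BZ) ⊢ (s3, caa, Z) ⊢ (s1, aa, ε)
No transition for (s1, a, top ε); M blocks with input aa remaining.

stuck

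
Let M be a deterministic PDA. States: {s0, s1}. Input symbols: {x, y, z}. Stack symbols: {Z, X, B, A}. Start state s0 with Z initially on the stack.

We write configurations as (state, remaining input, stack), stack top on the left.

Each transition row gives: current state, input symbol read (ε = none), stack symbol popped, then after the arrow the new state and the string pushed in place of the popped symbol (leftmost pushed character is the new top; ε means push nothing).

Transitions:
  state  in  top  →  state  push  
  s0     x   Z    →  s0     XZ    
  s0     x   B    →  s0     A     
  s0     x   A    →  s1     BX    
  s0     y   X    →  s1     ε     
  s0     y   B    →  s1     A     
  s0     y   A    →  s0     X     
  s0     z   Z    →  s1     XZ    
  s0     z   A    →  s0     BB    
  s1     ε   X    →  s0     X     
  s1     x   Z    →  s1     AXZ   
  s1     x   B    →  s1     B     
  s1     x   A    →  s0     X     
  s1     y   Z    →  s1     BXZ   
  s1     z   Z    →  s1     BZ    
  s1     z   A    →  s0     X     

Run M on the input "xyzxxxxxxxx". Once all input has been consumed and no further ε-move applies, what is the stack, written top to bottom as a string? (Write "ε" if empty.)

BZ

(s0, xyzxxxxxxxx, Z)
  read x, top Z: go to s0, push XZ → (s0, yzxxxxxxxx, XZ)
  read y, top X: go to s1, push ε → (s1, zxxxxxxxx, Z)
  read z, top Z: go to s1, push BZ → (s1, xxxxxxxx, BZ)
  read x, top B: go to s1, push B → (s1, xxxxxxx, BZ)
  read x, top B: go to s1, push B → (s1, xxxxxx, BZ)
  read x, top B: go to s1, push B → (s1, xxxxx, BZ)
  read x, top B: go to s1, push B → (s1, xxxx, BZ)
  read x, top B: go to s1, push B → (s1, xxx, BZ)
  read x, top B: go to s1, push B → (s1, xx, BZ)
  read x, top B: go to s1, push B → (s1, x, BZ)
  read x, top B: go to s1, push B → (s1, ε, BZ)
All input consumed in state s1 with stack BZ.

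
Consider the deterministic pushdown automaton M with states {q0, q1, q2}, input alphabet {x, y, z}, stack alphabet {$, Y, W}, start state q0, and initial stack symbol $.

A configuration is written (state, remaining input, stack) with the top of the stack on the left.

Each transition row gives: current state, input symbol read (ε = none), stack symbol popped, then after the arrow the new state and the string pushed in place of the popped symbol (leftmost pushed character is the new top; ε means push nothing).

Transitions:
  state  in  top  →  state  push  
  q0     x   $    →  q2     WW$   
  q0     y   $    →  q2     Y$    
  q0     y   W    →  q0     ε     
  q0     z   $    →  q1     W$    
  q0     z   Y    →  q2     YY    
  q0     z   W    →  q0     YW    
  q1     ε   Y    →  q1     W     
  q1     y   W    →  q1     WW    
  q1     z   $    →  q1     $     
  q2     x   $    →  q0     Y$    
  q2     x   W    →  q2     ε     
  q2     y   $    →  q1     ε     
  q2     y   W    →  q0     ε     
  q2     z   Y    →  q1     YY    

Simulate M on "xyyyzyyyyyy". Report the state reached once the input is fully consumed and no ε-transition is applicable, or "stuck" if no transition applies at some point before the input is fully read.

(q0, xyyyzyyyyyy, $) ⊢ (q2, yyyzyyyyyy, WW$) ⊢ (q0, yyzyyyyyy, W$) ⊢ (q0, yzyyyyyy, $) ⊢ (q2, zyyyyyy, Y$) ⊢ (q1, yyyyyy, YY$) ⊢ (q1, yyyyyy, WY$) ⊢ (q1, yyyyy, WWY$) ⊢ (q1, yyyy, WWWY$) ⊢ (q1, yyy, WWWWY$) ⊢ (q1, yy, WWWWWY$) ⊢ (q1, y, WWWWWWY$) ⊢ (q1, ε, WWWWWWWY$)
All input consumed; M is in state q1.

q1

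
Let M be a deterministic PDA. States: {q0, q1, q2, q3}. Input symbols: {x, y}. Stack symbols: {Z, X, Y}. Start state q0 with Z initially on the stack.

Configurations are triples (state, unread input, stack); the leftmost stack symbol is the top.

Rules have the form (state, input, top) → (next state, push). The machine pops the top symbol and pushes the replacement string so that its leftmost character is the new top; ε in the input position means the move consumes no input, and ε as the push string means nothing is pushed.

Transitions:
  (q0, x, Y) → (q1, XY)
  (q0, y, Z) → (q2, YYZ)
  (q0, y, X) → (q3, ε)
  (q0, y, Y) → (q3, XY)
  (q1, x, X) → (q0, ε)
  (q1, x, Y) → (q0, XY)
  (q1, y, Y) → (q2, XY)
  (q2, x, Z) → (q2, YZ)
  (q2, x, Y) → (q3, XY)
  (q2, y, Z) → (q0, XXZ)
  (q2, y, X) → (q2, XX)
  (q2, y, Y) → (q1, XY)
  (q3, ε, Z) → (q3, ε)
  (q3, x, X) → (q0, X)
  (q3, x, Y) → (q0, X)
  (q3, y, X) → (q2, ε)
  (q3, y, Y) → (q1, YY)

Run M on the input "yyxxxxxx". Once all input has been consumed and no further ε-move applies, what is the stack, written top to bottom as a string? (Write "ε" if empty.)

(q0, yyxxxxxx, Z)
  read y, top Z: go to q2, push YYZ → (q2, yxxxxxx, YYZ)
  read y, top Y: go to q1, push XY → (q1, xxxxxx, XYYZ)
  read x, top X: go to q0, push ε → (q0, xxxxx, YYZ)
  read x, top Y: go to q1, push XY → (q1, xxxx, XYYZ)
  read x, top X: go to q0, push ε → (q0, xxx, YYZ)
  read x, top Y: go to q1, push XY → (q1, xx, XYYZ)
  read x, top X: go to q0, push ε → (q0, x, YYZ)
  read x, top Y: go to q1, push XY → (q1, ε, XYYZ)
All input consumed in state q1 with stack XYYZ.

XYYZ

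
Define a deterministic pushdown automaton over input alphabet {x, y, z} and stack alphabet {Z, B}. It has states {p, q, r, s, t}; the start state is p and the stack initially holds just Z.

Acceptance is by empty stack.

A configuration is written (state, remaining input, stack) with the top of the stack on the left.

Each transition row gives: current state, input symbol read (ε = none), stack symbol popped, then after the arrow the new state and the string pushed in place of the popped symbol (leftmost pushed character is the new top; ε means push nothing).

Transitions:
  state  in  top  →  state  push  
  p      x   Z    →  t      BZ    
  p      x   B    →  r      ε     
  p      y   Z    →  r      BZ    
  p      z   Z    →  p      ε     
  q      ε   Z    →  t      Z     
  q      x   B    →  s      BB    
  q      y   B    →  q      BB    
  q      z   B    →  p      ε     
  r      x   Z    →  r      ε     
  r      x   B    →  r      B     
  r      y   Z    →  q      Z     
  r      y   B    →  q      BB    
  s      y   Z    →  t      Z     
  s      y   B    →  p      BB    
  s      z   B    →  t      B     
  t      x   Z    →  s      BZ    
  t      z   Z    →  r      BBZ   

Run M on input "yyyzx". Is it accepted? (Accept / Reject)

(p, yyyzx, Z)
  read y, top Z: go to r, push BZ → (r, yyzx, BZ)
  read y, top B: go to q, push BB → (q, yzx, BBZ)
  read y, top B: go to q, push BB → (q, zx, BBBZ)
  read z, top B: go to p, push ε → (p, x, BBZ)
  read x, top B: go to r, push ε → (r, ε, BZ)
All input consumed; stack is BZ, not empty, and no further ε-move applies.

Reject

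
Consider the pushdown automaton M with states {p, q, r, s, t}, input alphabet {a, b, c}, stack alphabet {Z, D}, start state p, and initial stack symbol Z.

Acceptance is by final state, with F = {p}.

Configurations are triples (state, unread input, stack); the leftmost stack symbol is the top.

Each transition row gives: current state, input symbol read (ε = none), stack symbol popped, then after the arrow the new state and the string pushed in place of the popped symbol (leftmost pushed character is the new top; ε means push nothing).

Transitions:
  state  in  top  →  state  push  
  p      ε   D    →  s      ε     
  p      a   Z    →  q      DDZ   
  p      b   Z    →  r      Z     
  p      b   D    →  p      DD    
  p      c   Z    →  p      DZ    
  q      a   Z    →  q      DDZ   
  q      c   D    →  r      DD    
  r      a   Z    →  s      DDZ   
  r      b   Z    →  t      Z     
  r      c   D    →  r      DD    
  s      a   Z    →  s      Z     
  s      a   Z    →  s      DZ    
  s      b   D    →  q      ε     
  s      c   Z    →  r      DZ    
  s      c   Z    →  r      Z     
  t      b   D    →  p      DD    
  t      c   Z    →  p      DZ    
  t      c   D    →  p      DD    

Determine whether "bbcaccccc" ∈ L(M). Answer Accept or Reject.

Reject

No computation consumes all input and reaches a final state.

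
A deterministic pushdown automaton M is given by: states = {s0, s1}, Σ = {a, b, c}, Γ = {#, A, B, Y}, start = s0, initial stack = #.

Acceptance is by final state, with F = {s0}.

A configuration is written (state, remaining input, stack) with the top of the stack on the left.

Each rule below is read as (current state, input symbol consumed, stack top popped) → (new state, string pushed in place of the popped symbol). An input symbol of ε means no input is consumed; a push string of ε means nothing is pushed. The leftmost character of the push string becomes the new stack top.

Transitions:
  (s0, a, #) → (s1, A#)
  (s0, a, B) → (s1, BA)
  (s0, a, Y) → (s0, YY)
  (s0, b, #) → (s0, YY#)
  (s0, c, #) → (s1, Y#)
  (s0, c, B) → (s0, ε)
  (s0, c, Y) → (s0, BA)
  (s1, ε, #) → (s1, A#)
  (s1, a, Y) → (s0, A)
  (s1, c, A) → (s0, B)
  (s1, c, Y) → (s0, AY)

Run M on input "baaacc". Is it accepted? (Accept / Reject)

(s0, baaacc, #) ⊢ (s0, aaacc, YY#) ⊢ (s0, aacc, YYY#) ⊢ (s0, acc, YYYY#) ⊢ (s0, cc, YYYYY#) ⊢ (s0, c, BAYYYY#) ⊢ (s0, ε, AYYYY#)
All input consumed; state s0 ∈ F.

Accept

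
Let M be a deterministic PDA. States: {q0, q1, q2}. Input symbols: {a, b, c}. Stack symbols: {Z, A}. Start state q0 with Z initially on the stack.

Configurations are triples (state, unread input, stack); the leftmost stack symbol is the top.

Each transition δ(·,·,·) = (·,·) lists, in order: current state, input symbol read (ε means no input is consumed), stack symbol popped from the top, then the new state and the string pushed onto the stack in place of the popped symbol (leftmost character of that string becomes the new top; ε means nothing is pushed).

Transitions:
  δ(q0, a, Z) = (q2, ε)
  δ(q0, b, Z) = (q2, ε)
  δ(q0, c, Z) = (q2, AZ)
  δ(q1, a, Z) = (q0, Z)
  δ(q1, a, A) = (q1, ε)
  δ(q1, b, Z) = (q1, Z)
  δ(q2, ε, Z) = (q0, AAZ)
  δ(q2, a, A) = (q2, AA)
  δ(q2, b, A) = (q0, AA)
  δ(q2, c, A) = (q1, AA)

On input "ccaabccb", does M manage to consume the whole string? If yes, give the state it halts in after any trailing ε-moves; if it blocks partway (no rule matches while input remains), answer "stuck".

stuck

(q0, ccaabccb, Z) ⊢ (q2, caabccb, AZ) ⊢ (q1, aabccb, AAZ) ⊢ (q1, abccb, AZ) ⊢ (q1, bccb, Z) ⊢ (q1, ccb, Z)
No transition for (q1, c, top Z); M blocks with input ccb remaining.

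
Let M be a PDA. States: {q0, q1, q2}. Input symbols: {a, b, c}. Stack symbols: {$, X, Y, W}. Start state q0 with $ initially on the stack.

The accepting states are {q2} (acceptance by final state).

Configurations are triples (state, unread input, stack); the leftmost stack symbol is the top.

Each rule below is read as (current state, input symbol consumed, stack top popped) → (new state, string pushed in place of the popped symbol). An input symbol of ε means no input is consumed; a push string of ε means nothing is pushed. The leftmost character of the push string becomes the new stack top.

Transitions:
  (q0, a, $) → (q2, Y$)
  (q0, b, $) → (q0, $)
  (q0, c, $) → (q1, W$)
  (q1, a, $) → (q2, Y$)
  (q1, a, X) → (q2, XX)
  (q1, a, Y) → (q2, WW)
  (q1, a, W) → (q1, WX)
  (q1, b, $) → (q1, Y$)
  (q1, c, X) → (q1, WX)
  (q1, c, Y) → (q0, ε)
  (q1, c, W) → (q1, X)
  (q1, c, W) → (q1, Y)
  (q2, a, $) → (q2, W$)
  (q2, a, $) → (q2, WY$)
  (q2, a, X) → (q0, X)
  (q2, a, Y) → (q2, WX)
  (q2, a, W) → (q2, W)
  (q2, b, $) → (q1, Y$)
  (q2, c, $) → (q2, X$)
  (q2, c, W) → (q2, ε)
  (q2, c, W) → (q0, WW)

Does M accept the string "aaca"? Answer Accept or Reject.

Reject

No computation consumes all input and reaches a final state.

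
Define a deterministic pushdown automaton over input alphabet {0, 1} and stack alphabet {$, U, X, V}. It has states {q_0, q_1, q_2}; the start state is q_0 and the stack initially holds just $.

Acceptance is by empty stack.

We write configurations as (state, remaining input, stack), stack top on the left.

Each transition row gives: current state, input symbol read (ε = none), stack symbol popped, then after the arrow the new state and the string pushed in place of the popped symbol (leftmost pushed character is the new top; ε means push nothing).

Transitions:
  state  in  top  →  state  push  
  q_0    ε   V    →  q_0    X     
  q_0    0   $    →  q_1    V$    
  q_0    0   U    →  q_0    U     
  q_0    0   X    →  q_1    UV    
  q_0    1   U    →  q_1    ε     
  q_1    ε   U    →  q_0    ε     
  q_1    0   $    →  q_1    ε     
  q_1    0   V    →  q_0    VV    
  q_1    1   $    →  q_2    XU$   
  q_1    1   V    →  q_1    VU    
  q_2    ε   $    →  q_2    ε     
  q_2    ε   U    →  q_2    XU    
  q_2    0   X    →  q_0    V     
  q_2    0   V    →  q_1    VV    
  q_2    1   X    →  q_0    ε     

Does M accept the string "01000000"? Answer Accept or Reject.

(q_0, 01000000, $)
  read 0, top $: go to q_1, push V$ → (q_1, 1000000, V$)
  read 1, top V: go to q_1, push VU → (q_1, 000000, VU$)
  read 0, top V: go to q_0, push VV → (q_0, 00000, VVU$)
  ε-move, top V: go to q_0, push X → (q_0, 00000, XVU$)
  read 0, top X: go to q_1, push UV → (q_1, 0000, UVVU$)
  ε-move, top U: go to q_0, push ε → (q_0, 0000, VVU$)
  ε-move, top V: go to q_0, push X → (q_0, 0000, XVU$)
  read 0, top X: go to q_1, push UV → (q_1, 000, UVVU$)
  ε-move, top U: go to q_0, push ε → (q_0, 000, VVU$)
  ε-move, top V: go to q_0, push X → (q_0, 000, XVU$)
  read 0, top X: go to q_1, push UV → (q_1, 00, UVVU$)
  ε-move, top U: go to q_0, push ε → (q_0, 00, VVU$)
  ε-move, top V: go to q_0, push X → (q_0, 00, XVU$)
  read 0, top X: go to q_1, push UV → (q_1, 0, UVVU$)
  ε-move, top U: go to q_0, push ε → (q_0, 0, VVU$)
  ε-move, top V: go to q_0, push X → (q_0, 0, XVU$)
  read 0, top X: go to q_1, push UV → (q_1, ε, UVVU$)
  ε-move, top U: go to q_0, push ε → (q_0, ε, VVU$)
  ε-move, top V: go to q_0, push X → (q_0, ε, XVU$)
All input consumed; stack is XVU$, not empty, and no further ε-move applies.

Reject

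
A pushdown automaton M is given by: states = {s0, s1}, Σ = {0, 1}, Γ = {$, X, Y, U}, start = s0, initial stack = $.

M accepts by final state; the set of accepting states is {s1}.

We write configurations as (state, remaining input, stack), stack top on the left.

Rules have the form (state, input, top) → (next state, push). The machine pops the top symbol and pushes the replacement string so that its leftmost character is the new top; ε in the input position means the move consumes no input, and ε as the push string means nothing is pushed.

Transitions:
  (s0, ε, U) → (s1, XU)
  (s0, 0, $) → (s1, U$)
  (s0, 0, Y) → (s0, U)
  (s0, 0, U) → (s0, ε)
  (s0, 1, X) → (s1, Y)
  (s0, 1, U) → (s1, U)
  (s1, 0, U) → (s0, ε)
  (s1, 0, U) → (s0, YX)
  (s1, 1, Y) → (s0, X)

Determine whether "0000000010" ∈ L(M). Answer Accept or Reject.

No computation consumes all input and reaches a final state.

Reject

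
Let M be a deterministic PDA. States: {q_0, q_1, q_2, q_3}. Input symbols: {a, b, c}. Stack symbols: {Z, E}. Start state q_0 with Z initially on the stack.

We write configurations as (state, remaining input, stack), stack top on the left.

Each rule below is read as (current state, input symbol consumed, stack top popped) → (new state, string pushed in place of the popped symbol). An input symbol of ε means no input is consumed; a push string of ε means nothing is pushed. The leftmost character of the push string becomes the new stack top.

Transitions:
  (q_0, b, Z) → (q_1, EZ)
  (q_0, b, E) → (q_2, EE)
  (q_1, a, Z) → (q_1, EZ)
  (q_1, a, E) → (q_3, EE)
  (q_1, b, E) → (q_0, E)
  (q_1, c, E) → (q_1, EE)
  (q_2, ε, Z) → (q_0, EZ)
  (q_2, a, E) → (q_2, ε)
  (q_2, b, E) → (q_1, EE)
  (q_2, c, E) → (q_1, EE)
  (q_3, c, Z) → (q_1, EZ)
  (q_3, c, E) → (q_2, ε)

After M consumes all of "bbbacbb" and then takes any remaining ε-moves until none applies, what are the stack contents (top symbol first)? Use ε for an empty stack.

(q_0, bbbacbb, Z) ⊢ (q_1, bbacbb, EZ) ⊢ (q_0, bacbb, EZ) ⊢ (q_2, acbb, EEZ) ⊢ (q_2, cbb, EZ) ⊢ (q_1, bb, EEZ) ⊢ (q_0, b, EEZ) ⊢ (q_2, ε, EEEZ)
All input consumed in state q_2 with stack EEEZ.

EEEZ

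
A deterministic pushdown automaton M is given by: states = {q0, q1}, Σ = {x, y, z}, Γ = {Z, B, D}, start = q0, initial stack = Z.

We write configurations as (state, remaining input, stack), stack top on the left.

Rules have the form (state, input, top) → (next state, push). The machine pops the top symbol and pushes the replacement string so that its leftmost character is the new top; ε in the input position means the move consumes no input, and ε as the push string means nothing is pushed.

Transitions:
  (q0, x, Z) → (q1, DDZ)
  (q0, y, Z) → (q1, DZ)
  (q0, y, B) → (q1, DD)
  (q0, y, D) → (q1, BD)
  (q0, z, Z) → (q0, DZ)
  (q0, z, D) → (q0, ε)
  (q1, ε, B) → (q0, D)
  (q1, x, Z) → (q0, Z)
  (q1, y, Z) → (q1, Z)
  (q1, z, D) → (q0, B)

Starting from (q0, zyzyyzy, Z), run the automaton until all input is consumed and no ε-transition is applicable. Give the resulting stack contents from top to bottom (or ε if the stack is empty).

DDDZ

(q0, zyzyyzy, Z)
  read z, top Z: go to q0, push DZ → (q0, yzyyzy, DZ)
  read y, top D: go to q1, push BD → (q1, zyyzy, BDZ)
  ε-move, top B: go to q0, push D → (q0, zyyzy, DDZ)
  read z, top D: go to q0, push ε → (q0, yyzy, DZ)
  read y, top D: go to q1, push BD → (q1, yzy, BDZ)
  ε-move, top B: go to q0, push D → (q0, yzy, DDZ)
  read y, top D: go to q1, push BD → (q1, zy, BDDZ)
  ε-move, top B: go to q0, push D → (q0, zy, DDDZ)
  read z, top D: go to q0, push ε → (q0, y, DDZ)
  read y, top D: go to q1, push BD → (q1, ε, BDDZ)
  ε-move, top B: go to q0, push D → (q0, ε, DDDZ)
All input consumed in state q0 with stack DDDZ.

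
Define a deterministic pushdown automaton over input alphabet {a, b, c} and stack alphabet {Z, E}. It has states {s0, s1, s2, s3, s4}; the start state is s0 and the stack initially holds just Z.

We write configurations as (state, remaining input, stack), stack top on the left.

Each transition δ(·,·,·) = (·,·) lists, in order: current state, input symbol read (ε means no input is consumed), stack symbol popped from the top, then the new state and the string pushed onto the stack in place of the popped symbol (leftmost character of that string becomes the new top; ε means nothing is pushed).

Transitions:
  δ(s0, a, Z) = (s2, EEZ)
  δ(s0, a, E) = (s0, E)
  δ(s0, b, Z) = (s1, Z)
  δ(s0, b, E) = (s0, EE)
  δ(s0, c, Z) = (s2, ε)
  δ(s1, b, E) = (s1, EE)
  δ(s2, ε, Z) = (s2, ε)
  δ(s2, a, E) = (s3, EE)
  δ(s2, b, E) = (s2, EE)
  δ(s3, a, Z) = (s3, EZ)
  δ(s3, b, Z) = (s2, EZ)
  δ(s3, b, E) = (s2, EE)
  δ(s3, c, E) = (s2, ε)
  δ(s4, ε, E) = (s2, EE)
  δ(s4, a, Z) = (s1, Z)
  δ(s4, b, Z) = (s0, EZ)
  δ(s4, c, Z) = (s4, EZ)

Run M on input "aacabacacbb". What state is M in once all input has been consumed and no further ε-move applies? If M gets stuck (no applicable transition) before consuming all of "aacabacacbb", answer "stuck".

(s0, aacabacacbb, Z) ⊢ (s2, acabacacbb, EEZ) ⊢ (s3, cabacacbb, EEEZ) ⊢ (s2, abacacbb, EEZ) ⊢ (s3, bacacbb, EEEZ) ⊢ (s2, acacbb, EEEEZ) ⊢ (s3, cacbb, EEEEEZ) ⊢ (s2, acbb, EEEEZ) ⊢ (s3, cbb, EEEEEZ) ⊢ (s2, bb, EEEEZ) ⊢ (s2, b, EEEEEZ) ⊢ (s2, ε, EEEEEEZ)
All input consumed; M is in state s2.

s2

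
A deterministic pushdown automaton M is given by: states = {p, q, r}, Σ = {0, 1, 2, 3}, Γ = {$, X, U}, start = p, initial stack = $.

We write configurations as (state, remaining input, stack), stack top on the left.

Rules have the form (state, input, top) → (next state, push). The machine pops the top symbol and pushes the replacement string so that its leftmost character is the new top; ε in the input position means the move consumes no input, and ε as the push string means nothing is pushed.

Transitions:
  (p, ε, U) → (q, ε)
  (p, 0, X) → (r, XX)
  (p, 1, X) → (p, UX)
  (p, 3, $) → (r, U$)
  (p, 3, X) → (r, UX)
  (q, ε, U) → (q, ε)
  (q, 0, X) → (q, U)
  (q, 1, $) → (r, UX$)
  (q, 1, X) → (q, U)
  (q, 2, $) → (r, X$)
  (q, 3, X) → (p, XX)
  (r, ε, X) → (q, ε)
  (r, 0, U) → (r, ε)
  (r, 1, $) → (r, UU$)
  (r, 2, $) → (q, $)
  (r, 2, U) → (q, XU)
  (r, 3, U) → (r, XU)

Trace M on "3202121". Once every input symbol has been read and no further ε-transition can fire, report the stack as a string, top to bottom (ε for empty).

(p, 3202121, $) ⊢ (r, 202121, U$) ⊢ (q, 02121, XU$) ⊢ (q, 2121, UU$) ⊢ (q, 2121, U$) ⊢ (q, 2121, $) ⊢ (r, 121, X$) ⊢ (q, 121, $) ⊢ (r, 21, UX$) ⊢ (q, 1, XUX$) ⊢ (q, ε, UUX$) ⊢ (q, ε, UX$) ⊢ (q, ε, X$)
All input consumed in state q with stack X$.

X$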